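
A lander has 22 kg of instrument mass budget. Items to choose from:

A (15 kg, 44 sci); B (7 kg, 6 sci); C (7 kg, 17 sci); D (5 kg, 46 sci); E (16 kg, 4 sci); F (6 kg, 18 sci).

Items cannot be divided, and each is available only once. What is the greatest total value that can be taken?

90 sci

Check high-value combinations within 22 kg:
- A+D: mass 15+5=20, value 44+46=90
- C+D+F: mass 7+5+6=18, value 17+46+18=81
- B+D+F: mass 7+5+6=18, value 6+46+18=70
Best: 90 sci.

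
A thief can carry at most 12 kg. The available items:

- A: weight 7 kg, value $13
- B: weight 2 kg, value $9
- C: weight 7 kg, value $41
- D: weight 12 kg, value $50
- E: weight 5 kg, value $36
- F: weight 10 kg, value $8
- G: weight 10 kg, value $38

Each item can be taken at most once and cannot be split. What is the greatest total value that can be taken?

$77

Check high-value combinations within 12 kg:
- C+E: weight 7+5=12, value 41+36=77
- B+C: weight 2+7=9, value 9+41=50
- D: weight 12, value 50
- A+E: weight 7+5=12, value 13+36=49
- B+G: weight 2+10=12, value 9+38=47
Best: $77.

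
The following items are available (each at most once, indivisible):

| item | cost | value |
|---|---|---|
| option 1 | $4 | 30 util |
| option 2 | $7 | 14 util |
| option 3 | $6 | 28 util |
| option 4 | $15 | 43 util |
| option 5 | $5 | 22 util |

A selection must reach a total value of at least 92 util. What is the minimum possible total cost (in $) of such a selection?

22

Subsets with value ≥ 92, sorted by total cost:
- option 1+option 2+option 3+option 5: cost 22, value 94
- option 1+option 4+option 5: cost 24, value 95
- option 1+option 3+option 4: cost 25, value 101
- option 3+option 4+option 5: cost 26, value 93
Minimum cost: 22 $.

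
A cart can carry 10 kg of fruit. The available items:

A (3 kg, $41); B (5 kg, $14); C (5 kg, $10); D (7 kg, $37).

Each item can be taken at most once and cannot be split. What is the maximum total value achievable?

$78

Check high-value combinations within 10 kg:
- A+D: weight 3+7=10, value 41+37=78
- A+B: weight 3+5=8, value 41+14=55
- A+C: weight 3+5=8, value 41+10=51
Best: $78.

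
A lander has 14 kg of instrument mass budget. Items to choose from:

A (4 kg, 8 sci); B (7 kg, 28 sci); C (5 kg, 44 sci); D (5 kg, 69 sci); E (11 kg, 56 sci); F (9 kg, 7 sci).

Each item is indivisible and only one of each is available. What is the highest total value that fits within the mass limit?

121 sci

This is a 0/1 knapsack; check combinations near the capacity.
- A+C+D: mass 4+5+5=14, value 8+44+69=121
- C+D: mass 5+5=10, value 44+69=113
- B+D: mass 7+5=12, value 28+69=97
- A+D: mass 4+5=9, value 8+69=77
- D+F: mass 5+9=14, value 69+7=76
Best: 121 sci.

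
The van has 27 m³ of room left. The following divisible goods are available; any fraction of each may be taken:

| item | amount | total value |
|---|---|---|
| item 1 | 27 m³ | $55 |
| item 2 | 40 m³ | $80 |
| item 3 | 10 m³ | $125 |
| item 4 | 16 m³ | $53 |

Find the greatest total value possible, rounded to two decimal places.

Take in order of value per unit:
- item 3 (125/10 per unit): all 10 → value 125, running total 125.00
- item 4 (53/16 per unit): all 16 → value 53, running total 178.00
- item 1 (55/27 per unit): 1 of 27 → value 1×55/27 = 2.0370, running total 180.04
Total 180.04.

180.04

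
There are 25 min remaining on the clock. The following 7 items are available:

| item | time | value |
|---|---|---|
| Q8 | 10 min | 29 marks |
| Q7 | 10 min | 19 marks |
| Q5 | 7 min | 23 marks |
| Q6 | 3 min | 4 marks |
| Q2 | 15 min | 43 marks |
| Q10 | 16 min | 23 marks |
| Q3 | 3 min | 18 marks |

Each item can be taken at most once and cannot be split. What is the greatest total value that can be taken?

This is a 0/1 knapsack; check combinations near the capacity.
- Q5+Q2+Q3: time 7+15+3=25, value 23+43+18=84
- Q8+Q5+Q6+Q3: time 10+7+3+3=23, value 29+23+4+18=74
- Q8+Q2: time 10+15=25, value 29+43=72
- Q8+Q5+Q3: time 10+7+3=20, value 29+23+18=70
Best: 84 marks.

84 marks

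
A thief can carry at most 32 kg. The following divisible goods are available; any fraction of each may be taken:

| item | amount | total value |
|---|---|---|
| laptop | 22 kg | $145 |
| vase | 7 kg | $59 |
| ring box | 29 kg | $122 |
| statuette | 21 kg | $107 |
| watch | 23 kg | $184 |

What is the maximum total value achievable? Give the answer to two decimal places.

256.18

Take in order of value per unit:
- vase (59/7 per unit): all 7 → value 59, running total 59.00
- watch (184/23 per unit): all 23 → value 184, running total 243.00
- laptop (145/22 per unit): 2 of 22 → value 2×145/22 = 13.1818, running total 256.18
Total 256.18.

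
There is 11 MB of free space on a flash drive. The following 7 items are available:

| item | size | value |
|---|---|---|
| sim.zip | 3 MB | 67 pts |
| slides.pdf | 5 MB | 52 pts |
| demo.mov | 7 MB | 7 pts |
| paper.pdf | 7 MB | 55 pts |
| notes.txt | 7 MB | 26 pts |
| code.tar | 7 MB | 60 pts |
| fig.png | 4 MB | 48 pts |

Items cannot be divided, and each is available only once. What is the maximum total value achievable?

127 pts

Check high-value combinations within 11 MB:
- sim.zip+code.tar: size 3+7=10, value 67+60=127
- sim.zip+paper.pdf: size 3+7=10, value 67+55=122
- sim.zip+slides.pdf: size 3+5=8, value 67+52=119
- sim.zip+fig.png: size 3+4=7, value 67+48=115
- code.tar+fig.png: size 7+4=11, value 60+48=108
Best: 127 pts.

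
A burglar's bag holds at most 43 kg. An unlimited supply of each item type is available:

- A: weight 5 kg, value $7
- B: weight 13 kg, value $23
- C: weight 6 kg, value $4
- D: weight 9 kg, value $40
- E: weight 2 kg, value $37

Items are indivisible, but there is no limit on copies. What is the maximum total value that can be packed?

Best value-per-unit is E at 37/2, and filling with it alone uses weight 21×2=42. No mix of the others beats 21×37 = 777.

$777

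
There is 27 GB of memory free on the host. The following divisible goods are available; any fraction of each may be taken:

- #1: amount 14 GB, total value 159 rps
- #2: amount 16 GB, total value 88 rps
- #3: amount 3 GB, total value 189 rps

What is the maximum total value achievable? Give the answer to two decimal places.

Take in order of value per unit:
- #3 (189/3 per unit): all 3 → value 189, running total 189.00
- #1 (159/14 per unit): all 14 → value 159, running total 348.00
- #2 (88/16 per unit): 10 of 16 → value 10×88/16 = 55.0000, running total 403.00
Total 403.00.

403.00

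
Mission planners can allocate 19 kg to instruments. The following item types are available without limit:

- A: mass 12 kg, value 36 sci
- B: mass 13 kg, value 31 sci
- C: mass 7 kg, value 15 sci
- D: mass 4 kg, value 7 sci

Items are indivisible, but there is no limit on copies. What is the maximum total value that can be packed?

Best value-per-unit is A at 36/12; filling with it alone gives 1×36 = 36.
Optimal mix: 1×A + 1×C → mass 19, value 51.

51 sci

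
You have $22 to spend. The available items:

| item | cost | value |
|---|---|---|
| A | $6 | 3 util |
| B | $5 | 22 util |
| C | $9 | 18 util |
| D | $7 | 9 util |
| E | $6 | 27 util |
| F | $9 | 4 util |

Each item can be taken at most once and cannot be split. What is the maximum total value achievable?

Check high-value combinations within $22:
- B+C+E: cost 5+9+6=20, value 22+18+27=67
- B+D+E: cost 5+7+6=18, value 22+9+27=58
- C+D+E: cost 9+7+6=22, value 18+9+27=54
- B+E+F: cost 5+6+9=20, value 22+27+4=53
- A+B+E: cost 6+5+6=17, value 3+22+27=52
Best: 67 util.

67 util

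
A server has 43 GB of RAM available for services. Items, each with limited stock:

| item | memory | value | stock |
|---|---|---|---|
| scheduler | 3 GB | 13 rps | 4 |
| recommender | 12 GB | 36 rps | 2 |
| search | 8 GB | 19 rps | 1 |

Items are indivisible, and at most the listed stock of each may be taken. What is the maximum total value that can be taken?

130 rps

Top feasible selections:
- 3×scheduler + 2×recommender + 1×search: memory 41, value 130
- 4×scheduler + 2×recommender: memory 36, value 124
- 2×scheduler + 2×recommender + 1×search: memory 38, value 117
Best: 130 rps.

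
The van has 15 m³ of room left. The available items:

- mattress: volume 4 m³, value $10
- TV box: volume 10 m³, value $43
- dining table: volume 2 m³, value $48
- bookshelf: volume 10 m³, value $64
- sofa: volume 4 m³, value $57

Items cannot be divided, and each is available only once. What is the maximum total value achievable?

$121

Check high-value combinations within 15 m³:
- bookshelf+sofa: volume 10+4=14, value 64+57=121
- mattress+dining table+sofa: volume 4+2+4=10, value 10+48+57=115
- dining table+bookshelf: volume 2+10=12, value 48+64=112
- dining table+sofa: volume 2+4=6, value 48+57=105
- TV box+sofa: volume 10+4=14, value 43+57=100
Best: $121.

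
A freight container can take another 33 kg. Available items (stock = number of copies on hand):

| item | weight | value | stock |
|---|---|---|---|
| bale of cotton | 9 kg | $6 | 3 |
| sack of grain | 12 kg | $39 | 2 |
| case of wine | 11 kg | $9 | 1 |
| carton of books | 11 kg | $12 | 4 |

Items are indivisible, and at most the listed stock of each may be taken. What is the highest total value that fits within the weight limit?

Best selections within weight 33 and stock limits:
- 1×bale of cotton + 2×sack of grain: weight 33, value 84
- 2×sack of grain: weight 24, value 78
- 1×bale of cotton + 1×sack of grain + 1×carton of books: weight 32, value 57
Best: $84.

$84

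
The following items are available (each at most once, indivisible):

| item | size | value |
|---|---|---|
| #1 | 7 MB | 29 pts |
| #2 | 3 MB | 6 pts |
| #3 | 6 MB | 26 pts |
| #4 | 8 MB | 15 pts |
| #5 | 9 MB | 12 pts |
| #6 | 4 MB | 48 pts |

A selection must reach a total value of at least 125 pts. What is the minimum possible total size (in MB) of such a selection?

34

Subsets with value ≥ 125, sorted by total size:
- #1+#3+#4+#5+#6: size 34, value 130
- #1+#2+#3+#4+#5+#6: size 37, value 136
Minimum size: 34 MB.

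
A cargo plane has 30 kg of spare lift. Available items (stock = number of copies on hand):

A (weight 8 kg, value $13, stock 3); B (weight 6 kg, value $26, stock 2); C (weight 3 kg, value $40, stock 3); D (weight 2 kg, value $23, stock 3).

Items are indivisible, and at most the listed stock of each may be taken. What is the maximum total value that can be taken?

$241

Best selections within weight 30 and stock limits:
- 2×B + 3×C + 3×D: weight 27, value 241
- 1×A + 1×B + 3×C + 3×D: weight 29, value 228
- 2×B + 3×C + 2×D: weight 25, value 218
- 1×B + 3×C + 3×D: weight 21, value 215
Best: $241.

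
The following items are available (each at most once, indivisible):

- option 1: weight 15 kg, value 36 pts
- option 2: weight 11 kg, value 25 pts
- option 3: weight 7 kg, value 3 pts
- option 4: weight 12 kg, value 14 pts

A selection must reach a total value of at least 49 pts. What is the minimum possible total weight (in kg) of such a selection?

Subsets with value ≥ 49, sorted by total weight:
- option 1+option 2: weight 26, value 61
- option 1+option 4: weight 27, value 50
- option 1+option 2+option 3: weight 33, value 64
Minimum weight: 26 kg.

26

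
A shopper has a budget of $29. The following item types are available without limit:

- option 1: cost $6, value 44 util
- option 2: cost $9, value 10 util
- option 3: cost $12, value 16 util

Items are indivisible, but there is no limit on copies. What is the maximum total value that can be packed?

Best value-per-unit is option 1 at 44/6, and filling with it alone uses cost 4×6=24. No mix of the others beats 4×44 = 176.

176 util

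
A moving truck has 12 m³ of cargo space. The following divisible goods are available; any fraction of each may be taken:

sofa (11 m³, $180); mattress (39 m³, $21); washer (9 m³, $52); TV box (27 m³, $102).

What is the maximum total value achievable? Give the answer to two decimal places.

Take in order of value per unit:
- sofa (180/11 per unit): all 11 → value 180, running total 180.00
- washer (52/9 per unit): 1 of 9 → value 1×52/9 = 5.7778, running total 185.78
Total 185.78.

185.78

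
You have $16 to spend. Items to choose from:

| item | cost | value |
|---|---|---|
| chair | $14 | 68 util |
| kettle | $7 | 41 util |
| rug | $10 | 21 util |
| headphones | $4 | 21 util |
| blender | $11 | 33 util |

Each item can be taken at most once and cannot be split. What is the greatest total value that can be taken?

68 util

Check high-value combinations within $16:
- chair: cost 14, value 68
- kettle+headphones: cost 7+4=11, value 41+21=62
- headphones+blender: cost 4+11=15, value 21+33=54
- rug+headphones: cost 10+4=14, value 21+21=42
Best: 68 util.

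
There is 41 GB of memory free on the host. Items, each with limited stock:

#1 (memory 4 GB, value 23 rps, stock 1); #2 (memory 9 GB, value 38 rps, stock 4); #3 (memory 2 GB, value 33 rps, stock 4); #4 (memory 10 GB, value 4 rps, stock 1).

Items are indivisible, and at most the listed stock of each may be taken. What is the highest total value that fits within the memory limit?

Best selections within memory 41 and stock limits:
- 1×#1 + 3×#2 + 4×#3: memory 39, value 269
- 3×#2 + 4×#3: memory 35, value 246
Best: 269 rps.

269 rps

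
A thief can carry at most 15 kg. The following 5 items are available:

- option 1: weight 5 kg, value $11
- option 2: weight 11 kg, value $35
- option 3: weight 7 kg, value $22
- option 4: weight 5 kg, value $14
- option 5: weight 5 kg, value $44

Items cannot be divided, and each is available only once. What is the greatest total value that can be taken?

$69

Check high-value combinations within 15 kg:
- option 1+option 4+option 5: weight 5+5+5=15, value 11+14+44=69
- option 3+option 5: weight 7+5=12, value 22+44=66
- option 4+option 5: weight 5+5=10, value 14+44=58
- option 1+option 5: weight 5+5=10, value 11+44=55
Best: $69.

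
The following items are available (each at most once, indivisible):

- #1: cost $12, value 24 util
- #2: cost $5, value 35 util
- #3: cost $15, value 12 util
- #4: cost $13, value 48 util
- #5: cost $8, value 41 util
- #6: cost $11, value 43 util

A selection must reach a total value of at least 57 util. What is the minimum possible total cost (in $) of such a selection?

13

Subsets with value ≥ 57, sorted by total cost:
- #2+#5: cost 13, value 76
- #2+#6: cost 16, value 78
- #1+#2: cost 17, value 59
- #2+#4: cost 18, value 83
Minimum cost: 13 $.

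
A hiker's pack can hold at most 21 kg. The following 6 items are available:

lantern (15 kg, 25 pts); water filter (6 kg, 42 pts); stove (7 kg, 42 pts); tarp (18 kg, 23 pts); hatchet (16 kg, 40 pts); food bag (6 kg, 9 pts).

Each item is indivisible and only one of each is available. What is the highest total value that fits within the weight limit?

Check high-value combinations within 21 kg:
- water filter+stove+food bag: weight 6+7+6=19, value 42+42+9=93
- water filter+stove: weight 6+7=13, value 42+42=84
- lantern+water filter: weight 15+6=21, value 25+42=67
- water filter+food bag: weight 6+6=12, value 42+9=51
Best: 93 pts.

93 pts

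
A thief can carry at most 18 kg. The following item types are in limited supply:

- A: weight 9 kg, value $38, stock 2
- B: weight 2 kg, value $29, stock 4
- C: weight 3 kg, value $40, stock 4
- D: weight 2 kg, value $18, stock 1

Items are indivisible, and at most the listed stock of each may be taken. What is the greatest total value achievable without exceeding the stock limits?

Top feasible selections:
- 3×B + 4×C: weight 18, value 247
- 4×B + 3×C: weight 17, value 236
- 2×B + 4×C + 1×D: weight 18, value 236
- 3×B + 3×C + 1×D: weight 17, value 225
Best: $247.

$247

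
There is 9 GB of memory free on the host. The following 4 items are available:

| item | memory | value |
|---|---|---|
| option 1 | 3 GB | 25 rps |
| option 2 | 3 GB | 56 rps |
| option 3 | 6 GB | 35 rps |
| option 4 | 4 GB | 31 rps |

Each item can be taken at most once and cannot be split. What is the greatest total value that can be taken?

Check high-value combinations within 9 GB:
- option 2+option 3: memory 3+6=9, value 56+35=91
- option 2+option 4: memory 3+4=7, value 56+31=87
- option 1+option 2: memory 3+3=6, value 25+56=81
- option 1+option 3: memory 3+6=9, value 25+35=60
Best: 91 rps.

91 rps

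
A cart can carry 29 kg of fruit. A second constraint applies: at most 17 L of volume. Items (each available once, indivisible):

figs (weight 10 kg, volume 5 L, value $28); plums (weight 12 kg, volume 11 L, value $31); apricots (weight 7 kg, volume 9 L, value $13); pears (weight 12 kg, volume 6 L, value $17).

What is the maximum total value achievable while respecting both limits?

$59

Feasible sets respecting both limits:
- figs+plums: weight 22, volume 16, value 59
- plums+pears: weight 24, volume 17, value 48
- figs+pears: weight 22, volume 11, value 45
Best: $59.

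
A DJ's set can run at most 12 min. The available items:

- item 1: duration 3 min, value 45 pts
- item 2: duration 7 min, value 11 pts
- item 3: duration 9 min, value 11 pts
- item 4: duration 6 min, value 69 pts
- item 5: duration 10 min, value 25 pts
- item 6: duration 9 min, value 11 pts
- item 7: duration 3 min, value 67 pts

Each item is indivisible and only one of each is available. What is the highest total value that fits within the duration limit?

181 pts

Check high-value combinations within 12 min:
- item 1+item 4+item 7: duration 3+6+3=12, value 45+69+67=181
- item 4+item 7: duration 6+3=9, value 69+67=136
- item 1+item 4: duration 3+6=9, value 45+69=114
Best: 181 pts.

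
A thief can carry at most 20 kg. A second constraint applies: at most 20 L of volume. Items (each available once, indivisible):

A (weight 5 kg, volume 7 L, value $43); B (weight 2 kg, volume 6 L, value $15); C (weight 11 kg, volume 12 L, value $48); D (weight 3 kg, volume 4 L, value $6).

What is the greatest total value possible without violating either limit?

$91

Feasible sets respecting both limits:
- A+C: weight 16, volume 19, value 91
- A+B+D: weight 10, volume 17, value 64
- B+C: weight 13, volume 18, value 63
Best: $91.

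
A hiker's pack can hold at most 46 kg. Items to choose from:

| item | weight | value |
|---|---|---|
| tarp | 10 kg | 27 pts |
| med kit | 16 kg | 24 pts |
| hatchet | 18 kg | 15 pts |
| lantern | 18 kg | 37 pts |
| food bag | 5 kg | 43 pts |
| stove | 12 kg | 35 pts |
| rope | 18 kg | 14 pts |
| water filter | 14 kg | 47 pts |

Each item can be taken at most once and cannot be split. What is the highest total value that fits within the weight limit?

152 pts

Check high-value combinations within 46 kg:
- tarp+food bag+stove+water filter: weight 10+5+12+14=41, value 27+43+35+47=152
- tarp+lantern+food bag+stove: weight 10+18+5+12=45, value 27+37+43+35=142
- tarp+med kit+food bag+water filter: weight 10+16+5+14=45, value 27+24+43+47=141
- tarp+med kit+food bag+stove: weight 10+16+5+12=43, value 27+24+43+35=129
- lantern+food bag+water filter: weight 18+5+14=37, value 37+43+47=127
Best: 152 pts.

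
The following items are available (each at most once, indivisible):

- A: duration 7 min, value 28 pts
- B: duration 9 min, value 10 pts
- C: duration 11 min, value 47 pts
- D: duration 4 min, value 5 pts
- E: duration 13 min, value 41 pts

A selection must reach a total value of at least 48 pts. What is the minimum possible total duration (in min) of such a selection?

Subsets with value ≥ 48, sorted by total duration:
- C+D: duration 15, value 52
- A+C: duration 18, value 75
- A+E: duration 20, value 69
- B+C: duration 20, value 57
Minimum duration: 15 min.

15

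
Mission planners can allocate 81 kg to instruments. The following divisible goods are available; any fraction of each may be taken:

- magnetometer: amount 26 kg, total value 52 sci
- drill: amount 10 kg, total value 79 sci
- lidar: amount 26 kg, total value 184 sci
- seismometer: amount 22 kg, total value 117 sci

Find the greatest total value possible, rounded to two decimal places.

426.00

Take in order of value per unit:
- drill (79/10 per unit): all 10 → value 79, running total 79.00
- lidar (184/26 per unit): all 26 → value 184, running total 263.00
- seismometer (117/22 per unit): all 22 → value 117, running total 380.00
- magnetometer (52/26 per unit): 23 of 26 → value 23×52/26 = 46.0000, running total 426.00
Total 426.00.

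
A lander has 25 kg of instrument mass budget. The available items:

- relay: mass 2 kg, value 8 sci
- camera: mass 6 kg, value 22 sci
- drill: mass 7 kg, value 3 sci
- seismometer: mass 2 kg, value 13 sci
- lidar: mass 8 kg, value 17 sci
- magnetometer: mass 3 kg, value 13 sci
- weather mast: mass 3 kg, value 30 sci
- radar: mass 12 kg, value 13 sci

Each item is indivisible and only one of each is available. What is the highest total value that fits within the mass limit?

103 sci

This is a 0/1 knapsack; check combinations near the capacity.
- relay+camera+seismometer+lidar+magnetometer+weather mast: mass 2+6+2+8+3+3=24, value 8+22+13+17+13+30=103
- camera+seismometer+lidar+magnetometer+weather mast: mass 6+2+8+3+3=22, value 22+13+17+13+30=95
- relay+camera+seismometer+lidar+weather mast: mass 2+6+2+8+3=21, value 8+22+13+17+30=90
- relay+camera+lidar+magnetometer+weather mast: mass 2+6+8+3+3=22, value 8+22+17+13+30=90
Best: 103 sci.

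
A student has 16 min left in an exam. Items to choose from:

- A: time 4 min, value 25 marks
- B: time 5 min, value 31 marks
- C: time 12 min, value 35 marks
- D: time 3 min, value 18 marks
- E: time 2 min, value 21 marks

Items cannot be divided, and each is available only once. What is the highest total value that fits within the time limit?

95 marks

Check high-value combinations within 16 min:
- A+B+D+E: time 4+5+3+2=14, value 25+31+18+21=95
- A+B+E: time 4+5+2=11, value 25+31+21=77
- A+B+D: time 4+5+3=12, value 25+31+18=74
Best: 95 marks.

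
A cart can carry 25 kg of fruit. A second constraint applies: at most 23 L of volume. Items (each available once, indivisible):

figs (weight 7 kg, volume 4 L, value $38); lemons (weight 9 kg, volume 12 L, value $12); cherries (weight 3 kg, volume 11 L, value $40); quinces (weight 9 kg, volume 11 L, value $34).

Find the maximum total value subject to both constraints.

Feasible sets respecting both limits:
- figs+cherries: weight 10, volume 15, value 78
- cherries+quinces: weight 12, volume 22, value 74
- figs+quinces: weight 16, volume 15, value 72
Best: $78.

$78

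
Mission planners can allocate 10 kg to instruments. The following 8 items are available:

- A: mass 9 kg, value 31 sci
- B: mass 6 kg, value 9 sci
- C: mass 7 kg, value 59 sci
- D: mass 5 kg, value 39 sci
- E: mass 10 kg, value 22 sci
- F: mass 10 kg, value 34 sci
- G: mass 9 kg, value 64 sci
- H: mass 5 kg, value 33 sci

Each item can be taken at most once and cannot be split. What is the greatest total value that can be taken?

Check high-value combinations within 10 kg:
- D+H: mass 5+5=10, value 39+33=72
- G: mass 9, value 64
- C: mass 7, value 59
- D: mass 5, value 39
- F: mass 10, value 34
Best: 72 sci.

72 sci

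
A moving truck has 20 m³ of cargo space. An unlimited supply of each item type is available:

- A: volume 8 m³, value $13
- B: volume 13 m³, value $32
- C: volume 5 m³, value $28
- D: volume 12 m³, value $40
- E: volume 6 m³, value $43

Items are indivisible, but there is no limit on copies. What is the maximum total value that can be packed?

Best value-per-unit is E at 43/6, and filling with it alone uses volume 3×6=18. No mix of the others beats 3×43 = 129.

$129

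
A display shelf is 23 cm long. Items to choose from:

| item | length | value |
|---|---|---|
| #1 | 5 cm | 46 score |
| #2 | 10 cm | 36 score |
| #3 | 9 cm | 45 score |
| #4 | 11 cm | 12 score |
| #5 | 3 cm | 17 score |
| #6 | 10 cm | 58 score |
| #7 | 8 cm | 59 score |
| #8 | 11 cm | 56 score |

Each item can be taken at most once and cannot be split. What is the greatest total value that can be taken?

This is a 0/1 knapsack; check combinations near the capacity.
- #1+#6+#7: length 5+10+8=23, value 46+58+59=163
- #1+#3+#7: length 5+9+8=22, value 46+45+59=150
- #1+#2+#7: length 5+10+8=23, value 46+36+59=141
Best: 163 score.

163 score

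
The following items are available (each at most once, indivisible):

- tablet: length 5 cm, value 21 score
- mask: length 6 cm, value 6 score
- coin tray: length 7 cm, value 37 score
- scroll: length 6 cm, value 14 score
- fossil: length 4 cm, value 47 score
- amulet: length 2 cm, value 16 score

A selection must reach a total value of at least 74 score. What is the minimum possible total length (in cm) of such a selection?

Subsets with value ≥ 74, sorted by total length:
- coin tray+fossil: length 11, value 84
- tablet+fossil+amulet: length 11, value 84
- scroll+fossil+amulet: length 12, value 77
- coin tray+fossil+amulet: length 13, value 100
Minimum length: 11 cm.

11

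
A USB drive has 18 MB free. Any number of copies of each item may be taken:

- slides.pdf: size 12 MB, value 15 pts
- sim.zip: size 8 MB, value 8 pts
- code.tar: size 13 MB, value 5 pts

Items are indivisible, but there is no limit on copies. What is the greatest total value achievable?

16 pts

Best value-per-unit is slides.pdf at 15/12; filling with it alone gives 1×15 = 15.
Optimal mix: 2×sim.zip → size 16, value 16.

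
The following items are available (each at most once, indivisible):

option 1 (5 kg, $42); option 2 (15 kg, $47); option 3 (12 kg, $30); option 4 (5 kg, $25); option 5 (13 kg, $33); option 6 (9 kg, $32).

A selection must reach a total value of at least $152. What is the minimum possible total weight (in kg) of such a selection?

42

Subsets with value ≥ 152, sorted by total weight:
- option 1+option 2+option 5+option 6: weight 42, value 154
- option 1+option 3+option 4+option 5+option 6: weight 44, value 162
- option 1+option 2+option 3+option 5: weight 45, value 152
Minimum weight: 42 kg.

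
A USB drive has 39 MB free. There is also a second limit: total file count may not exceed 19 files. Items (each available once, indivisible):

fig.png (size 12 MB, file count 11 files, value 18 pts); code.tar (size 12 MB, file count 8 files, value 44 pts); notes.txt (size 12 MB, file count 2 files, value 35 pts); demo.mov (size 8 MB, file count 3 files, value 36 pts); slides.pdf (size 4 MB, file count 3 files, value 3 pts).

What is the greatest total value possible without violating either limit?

118 pts

Feasible sets respecting both limits:
- code.tar+notes.txt+demo.mov+slides.pdf: size 36, file count 16, value 118
- code.tar+notes.txt+demo.mov: size 32, file count 13, value 115
- fig.png+notes.txt+demo.mov+slides.pdf: size 36, file count 19, value 92
- fig.png+notes.txt+demo.mov: size 32, file count 16, value 89
Best: 118 pts.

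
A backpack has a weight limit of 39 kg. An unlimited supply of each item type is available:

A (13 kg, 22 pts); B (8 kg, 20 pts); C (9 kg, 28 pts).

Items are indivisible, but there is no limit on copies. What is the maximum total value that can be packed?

112 pts

Best value-per-unit is C at 28/9, and filling with it alone uses weight 4×9=36. No mix of the others beats 4×28 = 112.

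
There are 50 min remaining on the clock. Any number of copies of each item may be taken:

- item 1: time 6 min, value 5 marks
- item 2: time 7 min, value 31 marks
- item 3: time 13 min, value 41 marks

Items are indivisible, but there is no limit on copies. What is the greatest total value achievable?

Best value-per-unit is item 2 at 31/7, and filling with it alone uses time 7×7=49. No mix of the others beats 7×31 = 217.

217 marks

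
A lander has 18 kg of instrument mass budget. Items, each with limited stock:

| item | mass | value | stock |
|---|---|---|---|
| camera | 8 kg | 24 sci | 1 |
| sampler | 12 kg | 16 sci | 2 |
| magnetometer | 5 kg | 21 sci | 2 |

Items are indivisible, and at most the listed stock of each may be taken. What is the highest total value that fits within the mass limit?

66 sci

Best selections within mass 18 and stock limits:
- 1×camera + 2×magnetometer: mass 18, value 66
- 1×camera + 1×magnetometer: mass 13, value 45
- 2×magnetometer: mass 10, value 42
- 1×sampler + 1×magnetometer: mass 17, value 37
Best: 66 sci.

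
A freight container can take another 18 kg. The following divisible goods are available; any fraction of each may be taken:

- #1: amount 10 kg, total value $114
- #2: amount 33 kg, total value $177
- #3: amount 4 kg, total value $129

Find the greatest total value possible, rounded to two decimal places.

264.45

Take in order of value per unit:
- #3 (129/4 per unit): all 4 → value 129, running total 129.00
- #1 (114/10 per unit): all 10 → value 114, running total 243.00
- #2 (177/33 per unit): 4 of 33 → value 4×177/33 = 21.4545, running total 264.45
Total 264.45.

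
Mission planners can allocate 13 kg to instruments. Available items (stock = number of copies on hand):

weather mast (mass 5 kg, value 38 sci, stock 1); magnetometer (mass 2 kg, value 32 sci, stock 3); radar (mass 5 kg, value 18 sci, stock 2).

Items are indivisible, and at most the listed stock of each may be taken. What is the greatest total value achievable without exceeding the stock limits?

134 sci

Best selections within mass 13 and stock limits:
- 1×weather mast + 3×magnetometer: mass 11, value 134
- 3×magnetometer + 1×radar: mass 11, value 114
Best: 134 sci.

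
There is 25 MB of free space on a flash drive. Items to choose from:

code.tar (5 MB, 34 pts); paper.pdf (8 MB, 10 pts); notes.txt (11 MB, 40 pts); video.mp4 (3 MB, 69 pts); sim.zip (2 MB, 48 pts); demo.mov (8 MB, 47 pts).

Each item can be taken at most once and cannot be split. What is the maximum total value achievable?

204 pts

This is a 0/1 knapsack; check combinations near the capacity.
- notes.txt+video.mp4+sim.zip+demo.mov: size 11+3+2+8=24, value 40+69+48+47=204
- code.tar+video.mp4+sim.zip+demo.mov: size 5+3+2+8=18, value 34+69+48+47=198
- code.tar+notes.txt+video.mp4+sim.zip: size 5+11+3+2=21, value 34+40+69+48=191
Best: 204 pts.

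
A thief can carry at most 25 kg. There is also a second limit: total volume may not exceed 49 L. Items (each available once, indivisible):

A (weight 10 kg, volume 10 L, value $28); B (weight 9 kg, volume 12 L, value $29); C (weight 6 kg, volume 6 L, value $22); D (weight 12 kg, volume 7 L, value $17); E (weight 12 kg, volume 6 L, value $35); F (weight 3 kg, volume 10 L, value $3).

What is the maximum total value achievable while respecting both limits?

$79

Feasible sets respecting both limits:
- A+B+C: weight 25, volume 28, value 79
- B+E+F: weight 24, volume 28, value 67
- A+E+F: weight 25, volume 26, value 66
- B+E: weight 21, volume 18, value 64
Best: $79.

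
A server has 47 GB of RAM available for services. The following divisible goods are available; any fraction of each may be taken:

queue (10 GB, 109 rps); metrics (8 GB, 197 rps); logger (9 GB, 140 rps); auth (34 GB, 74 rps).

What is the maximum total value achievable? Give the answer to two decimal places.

489.53

Take in order of value per unit:
- metrics (197/8 per unit): all 8 → value 197, running total 197.00
- logger (140/9 per unit): all 9 → value 140, running total 337.00
- queue (109/10 per unit): all 10 → value 109, running total 446.00
- auth (74/34 per unit): 20 of 34 → value 20×74/34 = 43.5294, running total 489.53
Total 489.53.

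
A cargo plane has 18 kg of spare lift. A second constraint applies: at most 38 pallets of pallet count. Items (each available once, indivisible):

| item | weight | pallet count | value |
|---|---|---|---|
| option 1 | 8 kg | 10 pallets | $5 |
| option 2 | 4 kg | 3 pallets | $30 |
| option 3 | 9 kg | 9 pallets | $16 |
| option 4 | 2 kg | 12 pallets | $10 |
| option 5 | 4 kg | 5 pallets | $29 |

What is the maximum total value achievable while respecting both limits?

Feasible sets respecting both limits:
- option 2+option 3+option 5: weight 17, pallet count 17, value 75
- option 1+option 2+option 4+option 5: weight 18, pallet count 30, value 74
- option 2+option 4+option 5: weight 10, pallet count 20, value 69
- option 1+option 2+option 5: weight 16, pallet count 18, value 64
Best: $75.

$75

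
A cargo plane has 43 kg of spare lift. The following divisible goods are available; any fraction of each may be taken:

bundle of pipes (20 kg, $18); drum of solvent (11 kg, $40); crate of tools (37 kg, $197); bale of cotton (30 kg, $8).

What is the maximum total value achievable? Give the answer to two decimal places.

218.82

Take in order of value per unit:
- crate of tools (197/37 per unit): all 37 → value 197, running total 197.00
- drum of solvent (40/11 per unit): 6 of 11 → value 6×40/11 = 21.8182, running total 218.82
Total 218.82.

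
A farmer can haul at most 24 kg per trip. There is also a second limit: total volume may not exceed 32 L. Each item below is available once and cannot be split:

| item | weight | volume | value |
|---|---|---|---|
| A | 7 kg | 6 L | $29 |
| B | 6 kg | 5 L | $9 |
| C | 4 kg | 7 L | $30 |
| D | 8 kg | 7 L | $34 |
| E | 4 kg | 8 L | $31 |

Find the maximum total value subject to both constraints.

Feasible sets respecting both limits:
- A+C+D+E: weight 23, volume 28, value 124
- B+C+D+E: weight 22, volume 27, value 104
- A+B+C+E: weight 21, volume 26, value 99
Best: $124.

$124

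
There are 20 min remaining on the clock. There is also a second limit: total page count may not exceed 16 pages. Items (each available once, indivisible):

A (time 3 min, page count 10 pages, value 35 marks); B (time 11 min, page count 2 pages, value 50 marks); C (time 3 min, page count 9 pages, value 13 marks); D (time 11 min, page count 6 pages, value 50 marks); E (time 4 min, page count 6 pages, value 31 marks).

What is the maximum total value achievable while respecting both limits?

85 marks

Feasible sets respecting both limits:
- A+B: time 14, page count 12, value 85
- A+D: time 14, page count 16, value 85
- B+E: time 15, page count 8, value 81
- D+E: time 15, page count 12, value 81
Best: 85 marks.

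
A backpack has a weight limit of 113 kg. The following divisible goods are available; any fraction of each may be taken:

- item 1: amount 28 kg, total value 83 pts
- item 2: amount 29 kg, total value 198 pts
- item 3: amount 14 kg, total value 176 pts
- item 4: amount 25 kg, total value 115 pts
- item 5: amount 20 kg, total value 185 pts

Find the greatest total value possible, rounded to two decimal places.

748.11

Take in order of value per unit:
- item 3 (176/14 per unit): all 14 → value 176, running total 176.00
- item 5 (185/20 per unit): all 20 → value 185, running total 361.00
- item 2 (198/29 per unit): all 29 → value 198, running total 559.00
- item 4 (115/25 per unit): all 25 → value 115, running total 674.00
- item 1 (83/28 per unit): 25 of 28 → value 25×83/28 = 74.1071, running total 748.11
Total 748.11.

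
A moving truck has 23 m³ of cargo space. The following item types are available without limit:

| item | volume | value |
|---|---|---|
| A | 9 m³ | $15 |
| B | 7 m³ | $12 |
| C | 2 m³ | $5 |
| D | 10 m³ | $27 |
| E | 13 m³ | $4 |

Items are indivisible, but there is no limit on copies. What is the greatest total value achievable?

$59

Best value-per-unit is D at 27/10; filling with it alone gives 2×27 = 54.
Optimal mix: 1×C + 2×D → volume 22, value 59.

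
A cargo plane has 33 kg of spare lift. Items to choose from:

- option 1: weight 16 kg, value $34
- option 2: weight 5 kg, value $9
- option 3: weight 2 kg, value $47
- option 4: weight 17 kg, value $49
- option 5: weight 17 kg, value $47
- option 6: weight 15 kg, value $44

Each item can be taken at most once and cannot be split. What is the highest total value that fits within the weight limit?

$125

Check high-value combinations within 33 kg:
- option 1+option 3+option 6: weight 16+2+15=33, value 34+47+44=125
- option 2+option 3+option 4: weight 5+2+17=24, value 9+47+49=105
- option 2+option 3+option 5: weight 5+2+17=24, value 9+47+47=103
Best: $125.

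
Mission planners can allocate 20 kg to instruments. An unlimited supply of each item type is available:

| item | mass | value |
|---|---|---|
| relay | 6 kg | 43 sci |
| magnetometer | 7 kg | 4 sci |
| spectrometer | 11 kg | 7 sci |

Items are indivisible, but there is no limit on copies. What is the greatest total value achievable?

129 sci

Best value-per-unit is relay at 43/6, and filling with it alone uses mass 3×6=18. No mix of the others beats 3×43 = 129.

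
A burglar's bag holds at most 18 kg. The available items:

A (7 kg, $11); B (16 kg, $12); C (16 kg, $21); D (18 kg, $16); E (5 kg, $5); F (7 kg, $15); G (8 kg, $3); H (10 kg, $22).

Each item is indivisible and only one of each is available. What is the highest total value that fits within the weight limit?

$37

Check high-value combinations within 18 kg:
- F+H: weight 7+10=17, value 15+22=37
- A+H: weight 7+10=17, value 11+22=33
- E+H: weight 5+10=15, value 5+22=27
Best: $37.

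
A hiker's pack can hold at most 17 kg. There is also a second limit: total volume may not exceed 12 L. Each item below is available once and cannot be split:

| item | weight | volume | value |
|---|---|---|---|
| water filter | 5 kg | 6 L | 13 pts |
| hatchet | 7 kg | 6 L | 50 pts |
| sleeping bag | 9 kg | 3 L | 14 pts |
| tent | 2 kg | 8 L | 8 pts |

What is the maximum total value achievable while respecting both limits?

64 pts

Feasible sets respecting both limits:
- hatchet+sleeping bag: weight 16, volume 9, value 64
- water filter+hatchet: weight 12, volume 12, value 63
- hatchet: weight 7, volume 6, value 50
Best: 64 pts.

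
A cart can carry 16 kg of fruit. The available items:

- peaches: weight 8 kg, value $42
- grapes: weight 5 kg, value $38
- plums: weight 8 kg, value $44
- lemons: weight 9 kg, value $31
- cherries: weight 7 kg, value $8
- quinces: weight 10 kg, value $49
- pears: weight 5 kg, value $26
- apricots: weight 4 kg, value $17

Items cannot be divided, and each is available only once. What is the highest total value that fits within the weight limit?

$87

Check high-value combinations within 16 kg:
- grapes+quinces: weight 5+10=15, value 38+49=87
- peaches+plums: weight 8+8=16, value 42+44=86
- grapes+plums: weight 5+8=13, value 38+44=82
- grapes+pears+apricots: weight 5+5+4=14, value 38+26+17=81
- peaches+grapes: weight 8+5=13, value 42+38=80
Best: $87.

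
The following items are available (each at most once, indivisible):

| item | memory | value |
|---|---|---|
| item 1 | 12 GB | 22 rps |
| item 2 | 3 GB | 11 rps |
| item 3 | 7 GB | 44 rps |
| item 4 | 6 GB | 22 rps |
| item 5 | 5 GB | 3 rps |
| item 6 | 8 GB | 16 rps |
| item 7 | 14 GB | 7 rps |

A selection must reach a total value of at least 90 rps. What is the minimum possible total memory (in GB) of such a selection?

Subsets with value ≥ 90, sorted by total memory:
- item 2+item 3+item 4+item 6: memory 24, value 93
- item 1+item 2+item 3+item 4: memory 28, value 99
Minimum memory: 24 GB.

24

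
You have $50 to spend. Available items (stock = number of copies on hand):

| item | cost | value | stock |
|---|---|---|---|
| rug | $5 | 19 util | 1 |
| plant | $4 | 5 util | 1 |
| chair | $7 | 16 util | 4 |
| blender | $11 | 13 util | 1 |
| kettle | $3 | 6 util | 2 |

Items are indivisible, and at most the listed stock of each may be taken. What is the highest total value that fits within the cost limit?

Top feasible selections:
- 1×rug + 4×chair + 1×blender + 2×kettle: cost 50, value 108
- 1×rug + 4×chair + 1×blender + 1×kettle: cost 47, value 102
Best: 108 util.

108 util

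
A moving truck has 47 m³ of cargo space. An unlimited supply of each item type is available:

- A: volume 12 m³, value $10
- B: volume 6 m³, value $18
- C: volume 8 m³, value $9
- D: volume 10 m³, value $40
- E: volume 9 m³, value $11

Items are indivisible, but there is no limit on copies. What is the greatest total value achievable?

Best value-per-unit is D at 40/10; filling with it alone gives 4×40 = 160.
Optimal mix: 1×B + 4×D → volume 46, value 178.

$178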